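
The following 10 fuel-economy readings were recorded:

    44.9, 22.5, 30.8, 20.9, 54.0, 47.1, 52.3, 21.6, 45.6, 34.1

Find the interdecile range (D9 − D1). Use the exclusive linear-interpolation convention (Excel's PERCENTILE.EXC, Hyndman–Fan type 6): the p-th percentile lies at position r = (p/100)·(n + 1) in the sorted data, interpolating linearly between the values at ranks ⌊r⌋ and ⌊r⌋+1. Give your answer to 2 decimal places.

32.86

Sorted: 20.9, 21.6, 22.5, 30.8, 34.1, 44.9, 45.6, 47.1, 52.3, 54.0.
n = 10.
P10: r = 1.1; ranks 1–2 are 20.9, 21.6; interpolating gives 20.97.
P90: r = 9.9; ranks 9–10 are 52.3, 54.0; interpolating gives 53.83.
Difference: 53.83 − 20.97 = 32.86.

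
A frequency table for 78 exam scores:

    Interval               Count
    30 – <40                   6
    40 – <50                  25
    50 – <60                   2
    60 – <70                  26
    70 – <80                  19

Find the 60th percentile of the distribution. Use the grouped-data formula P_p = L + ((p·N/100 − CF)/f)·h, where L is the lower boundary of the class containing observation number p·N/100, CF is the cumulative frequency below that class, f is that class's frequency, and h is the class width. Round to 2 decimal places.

65.31

N = 78; target position k = 60/100 · 78 = 46.8.
Cumulative frequencies: 6, 31, 33, 59, 78.
Observation 46.8 falls in the class 60 – <70.
L = 60, CF = 33, f = 26, h = 10.
P60 = 60 + ((46.8 − 33)/26)·10 = 60 + 5.30769 = 65.3077.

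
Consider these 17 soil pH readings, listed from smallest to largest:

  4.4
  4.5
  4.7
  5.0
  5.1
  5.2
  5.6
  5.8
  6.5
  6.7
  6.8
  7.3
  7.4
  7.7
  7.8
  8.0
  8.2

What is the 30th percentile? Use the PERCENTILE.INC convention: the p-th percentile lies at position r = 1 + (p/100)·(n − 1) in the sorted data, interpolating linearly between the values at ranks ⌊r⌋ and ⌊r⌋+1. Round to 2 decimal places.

n = 17.
r = 1 + (30/100)·(17 − 1) = 1 + 4.8 = 5.8.
Rank 5 is 5.1 and rank 6 is 5.2.
Interpolate: 5.1 + 0.8·(5.2 − 5.1) = 5.1 + 0.8·0.1 = 5.18.

5.18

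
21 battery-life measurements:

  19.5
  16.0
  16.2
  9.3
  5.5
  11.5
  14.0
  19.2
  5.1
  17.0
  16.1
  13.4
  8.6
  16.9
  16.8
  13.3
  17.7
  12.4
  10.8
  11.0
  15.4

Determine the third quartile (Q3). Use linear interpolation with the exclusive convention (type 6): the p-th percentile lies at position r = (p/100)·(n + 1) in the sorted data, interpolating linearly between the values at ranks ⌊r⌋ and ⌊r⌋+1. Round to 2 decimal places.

Sorted: 5.1, 5.5, 8.6, 9.3, 10.8, 11.0, 11.5, 12.4, 13.3, 13.4, 14.0, 15.4, 16.0, 16.1, 16.2, 16.8, 16.9, 17.0, 17.7, 19.2, 19.5.
n = 21.
r = (75/100)·(21 + 1) = 16.5.
Rank 16 is 16.8 and rank 17 is 16.9.
Interpolate: 16.8 + 0.5·(16.9 − 16.8) = 16.8 + 0.5·0.1 = 16.85.

16.85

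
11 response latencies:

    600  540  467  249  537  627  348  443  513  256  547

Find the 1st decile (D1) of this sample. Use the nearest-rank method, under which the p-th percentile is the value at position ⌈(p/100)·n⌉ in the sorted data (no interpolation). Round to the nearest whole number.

256

Sorted: 249, 256, 348, 443, 467, 513, 537, 540, 547, 600, 627.
n = 11.
Position = ⌈10/100 · 11⌉ = ⌈1.1⌉ = 2.
The value at rank 2 is 256.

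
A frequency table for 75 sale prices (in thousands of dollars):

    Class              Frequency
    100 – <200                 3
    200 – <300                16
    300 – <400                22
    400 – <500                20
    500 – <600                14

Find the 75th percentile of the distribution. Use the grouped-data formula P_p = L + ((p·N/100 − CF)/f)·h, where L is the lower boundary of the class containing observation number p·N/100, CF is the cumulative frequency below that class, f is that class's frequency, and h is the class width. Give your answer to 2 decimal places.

N = 75; target position k = 75/100 · 75 = 56.25.
Cumulative frequencies: 3, 19, 41, 61, 75.
Observation 56.25 falls in the class 400 – <500.
L = 400, CF = 41, f = 20, h = 100.
P75 = 400 + ((56.25 − 41)/20)·100 = 400 + 76.25 = 476.25.

476.25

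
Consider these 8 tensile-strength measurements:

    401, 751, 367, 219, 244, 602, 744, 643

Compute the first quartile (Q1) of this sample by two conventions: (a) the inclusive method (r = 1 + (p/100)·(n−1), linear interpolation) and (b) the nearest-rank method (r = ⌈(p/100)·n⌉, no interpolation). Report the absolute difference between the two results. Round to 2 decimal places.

Sorted: 219, 244, 367, 401, 602, 643, 744, 751.
n = 8.
(a) r = 2.75; between ranks 2 (244) and 3 (367): 336.25.
(b) the nearest-rank method: rank 2 → 244.
|336.25 − 244| = 92.25.

92.25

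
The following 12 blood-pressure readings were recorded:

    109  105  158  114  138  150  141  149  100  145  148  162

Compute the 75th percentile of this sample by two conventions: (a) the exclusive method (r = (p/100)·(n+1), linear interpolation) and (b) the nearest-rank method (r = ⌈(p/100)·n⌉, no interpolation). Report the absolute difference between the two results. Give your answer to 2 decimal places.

Sorted: 100, 105, 109, 114, 138, 141, 145, 148, 149, 150, 158, 162.
n = 12.
(a) r = 9.75; between ranks 9 (149) and 10 (150): 149.75.
(b) the nearest-rank method: rank 9 → 149.
|149.75 − 149| = 0.75.

0.75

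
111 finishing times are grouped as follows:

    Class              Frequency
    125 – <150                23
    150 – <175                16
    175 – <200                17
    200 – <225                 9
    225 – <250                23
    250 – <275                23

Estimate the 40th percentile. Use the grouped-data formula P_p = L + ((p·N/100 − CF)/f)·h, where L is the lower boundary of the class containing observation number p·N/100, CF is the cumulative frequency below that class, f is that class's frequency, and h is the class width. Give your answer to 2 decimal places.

N = 111; target position k = 40/100 · 111 = 44.4.
Cumulative frequencies: 23, 39, 56, 65, 88, 111.
Observation 44.4 falls in the class 175 – <200.
L = 175, CF = 39, f = 17, h = 25.
P40 = 175 + ((44.4 − 39)/17)·25 = 175 + 7.94118 = 182.941.

182.94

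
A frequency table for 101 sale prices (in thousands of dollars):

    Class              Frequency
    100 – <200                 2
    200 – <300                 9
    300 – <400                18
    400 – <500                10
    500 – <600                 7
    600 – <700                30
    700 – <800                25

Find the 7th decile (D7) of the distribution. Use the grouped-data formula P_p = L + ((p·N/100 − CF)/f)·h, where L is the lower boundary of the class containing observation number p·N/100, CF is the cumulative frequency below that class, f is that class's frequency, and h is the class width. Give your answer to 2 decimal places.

682.33

N = 101; target position k = 70/100 · 101 = 70.7.
Cumulative frequencies: 2, 11, 29, 39, 46, 76, 101.
Observation 70.7 falls in the class 600 – <700.
L = 600, CF = 46, f = 30, h = 100.
P70 = 600 + ((70.7 − 46)/30)·100 = 600 + 82.3333 = 682.333.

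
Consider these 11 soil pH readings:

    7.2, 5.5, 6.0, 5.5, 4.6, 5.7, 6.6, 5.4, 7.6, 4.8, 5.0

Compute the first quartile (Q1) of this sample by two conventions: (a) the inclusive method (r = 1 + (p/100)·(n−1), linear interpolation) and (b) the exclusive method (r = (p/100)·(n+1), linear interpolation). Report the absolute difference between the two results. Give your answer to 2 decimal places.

Sorted: 4.6, 4.8, 5.0, 5.4, 5.5, 5.5, 5.7, 6.0, 6.6, 7.2, 7.6.
n = 11.
(a) r = 3.5; between ranks 3 (5.0) and 4 (5.4): 5.2.
(b) r = 3 → value at rank 3 = 5.
|5.2 − 5| = 0.2.

0.20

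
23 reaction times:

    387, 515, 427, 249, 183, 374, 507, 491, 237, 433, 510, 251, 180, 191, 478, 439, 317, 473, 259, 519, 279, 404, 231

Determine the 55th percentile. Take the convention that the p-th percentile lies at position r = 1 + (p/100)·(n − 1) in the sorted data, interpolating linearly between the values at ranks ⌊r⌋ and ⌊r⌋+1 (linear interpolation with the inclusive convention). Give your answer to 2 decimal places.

Sorted: 180, 183, 191, 231, 237, 249, 251, 259, 279, 317, 374, 387, 404, 427, 433, 439, 473, 478, 491, 507, 510, 515, 519.
n = 23.
r = 1 + (55/100)·(23 − 1) = 1 + 12.1 = 13.1.
Rank 13 is 404 and rank 14 is 427.
Interpolate: 404 + 0.1·(427 − 404) = 404 + 0.1·23 = 406.3.

406.30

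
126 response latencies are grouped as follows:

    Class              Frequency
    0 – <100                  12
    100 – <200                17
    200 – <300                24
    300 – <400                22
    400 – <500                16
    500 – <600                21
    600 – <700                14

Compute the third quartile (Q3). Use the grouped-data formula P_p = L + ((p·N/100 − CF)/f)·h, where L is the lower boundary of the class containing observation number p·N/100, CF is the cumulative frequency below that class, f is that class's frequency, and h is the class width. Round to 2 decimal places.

N = 126; target position k = 75/100 · 126 = 94.5.
Cumulative frequencies: 12, 29, 53, 75, 91, 112, 126.
Observation 94.5 falls in the class 500 – <600.
L = 500, CF = 91, f = 21, h = 100.
P75 = 500 + ((94.5 − 91)/21)·100 = 500 + 16.6667 = 516.667.

516.67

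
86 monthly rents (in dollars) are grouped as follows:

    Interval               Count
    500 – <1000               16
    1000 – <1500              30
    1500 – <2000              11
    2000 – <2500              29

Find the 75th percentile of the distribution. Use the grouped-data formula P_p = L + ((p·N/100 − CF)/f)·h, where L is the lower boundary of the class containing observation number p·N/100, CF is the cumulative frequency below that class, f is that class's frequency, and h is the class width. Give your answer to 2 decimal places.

2129.31

N = 86; target position k = 75/100 · 86 = 64.5.
Cumulative frequencies: 16, 46, 57, 86.
Observation 64.5 falls in the class 2000 – <2500.
L = 2000, CF = 57, f = 29, h = 500.
P75 = 2000 + ((64.5 − 57)/29)·500 = 2000 + 129.31 = 2129.31.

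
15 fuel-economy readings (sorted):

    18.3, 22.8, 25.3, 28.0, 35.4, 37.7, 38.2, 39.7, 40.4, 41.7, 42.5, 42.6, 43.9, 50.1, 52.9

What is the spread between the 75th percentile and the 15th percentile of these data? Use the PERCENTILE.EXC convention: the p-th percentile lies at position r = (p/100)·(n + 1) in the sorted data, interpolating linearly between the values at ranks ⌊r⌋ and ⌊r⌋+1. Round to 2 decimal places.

18.80

n = 15.
P15: r = 2.4; ranks 2–3 are 22.8, 25.3; interpolating gives 23.8.
P75: r = 12 (integer) → 42.6.
Difference: 42.6 − 23.8 = 18.8.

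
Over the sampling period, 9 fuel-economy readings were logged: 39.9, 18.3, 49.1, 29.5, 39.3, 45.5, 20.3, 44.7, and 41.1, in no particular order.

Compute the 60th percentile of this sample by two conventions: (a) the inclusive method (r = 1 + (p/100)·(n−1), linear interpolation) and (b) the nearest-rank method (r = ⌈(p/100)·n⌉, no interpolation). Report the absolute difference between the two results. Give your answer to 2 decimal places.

0.24

Sorted: 18.3, 20.3, 29.5, 39.3, 39.9, 41.1, 44.7, 45.5, 49.1.
n = 9.
(a) r = 5.8; between ranks 5 (39.9) and 6 (41.1): 40.86.
(b) the nearest-rank method: rank 6 → 41.1.
|40.86 − 41.1| = 0.24.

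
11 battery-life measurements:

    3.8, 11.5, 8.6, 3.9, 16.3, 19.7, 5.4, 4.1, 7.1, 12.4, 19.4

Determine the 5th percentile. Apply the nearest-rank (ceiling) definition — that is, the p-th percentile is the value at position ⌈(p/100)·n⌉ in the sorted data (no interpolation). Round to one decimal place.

Sorted: 3.8, 3.9, 4.1, 5.4, 7.1, 8.6, 11.5, 12.4, 16.3, 19.4, 19.7.
n = 11.
Position = ⌈5/100 · 11⌉ = ⌈0.55⌉ = 1.
The value at rank 1 is 3.8.

3.8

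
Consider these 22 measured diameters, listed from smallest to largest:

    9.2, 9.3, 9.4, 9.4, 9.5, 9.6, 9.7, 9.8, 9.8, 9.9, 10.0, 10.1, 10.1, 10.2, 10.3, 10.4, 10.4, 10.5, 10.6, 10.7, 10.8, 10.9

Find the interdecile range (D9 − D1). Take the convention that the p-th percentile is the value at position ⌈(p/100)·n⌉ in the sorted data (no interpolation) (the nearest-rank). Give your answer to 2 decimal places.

n = 22.
P10: rank ⌈10/100·22⌉ = 3 → 9.4.
P90: rank ⌈90/100·22⌉ = 20 → 10.7.
Difference: 10.7 − 9.4 = 1.3.

1.30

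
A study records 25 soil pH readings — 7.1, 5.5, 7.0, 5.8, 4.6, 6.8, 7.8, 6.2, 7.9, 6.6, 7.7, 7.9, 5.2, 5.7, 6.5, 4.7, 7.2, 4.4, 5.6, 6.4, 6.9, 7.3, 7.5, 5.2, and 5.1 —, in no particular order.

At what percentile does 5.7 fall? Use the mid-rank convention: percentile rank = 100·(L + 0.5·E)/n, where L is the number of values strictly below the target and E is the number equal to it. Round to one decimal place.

34.0

Sorted: 4.4, 4.6, 4.7, 5.1, 5.2, 5.2, 5.5, 5.6, 5.7, 5.8, 6.2, 6.4, 6.5, 6.6, 6.8, 6.9, 7.0, 7.1, 7.2, 7.3, 7.5, 7.7, 7.8, 7.9, 7.9.
Count below 5.7: L = 8; count equal: E = 1; n = 25.
Percentile rank = 100·(8 + 0.5·1)/25 = 100·8.5/25 = 34.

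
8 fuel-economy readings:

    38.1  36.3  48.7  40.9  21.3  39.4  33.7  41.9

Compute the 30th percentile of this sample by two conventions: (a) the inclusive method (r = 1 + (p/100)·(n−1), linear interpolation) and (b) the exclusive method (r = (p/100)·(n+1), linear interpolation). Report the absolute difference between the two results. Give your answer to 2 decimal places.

0.96

Sorted: 21.3, 33.7, 36.3, 38.1, 39.4, 40.9, 41.9, 48.7.
n = 8.
(a) r = 3.1; between ranks 3 (36.3) and 4 (38.1): 36.48.
(b) r = 2.7; between ranks 2 (33.7) and 3 (36.3): 35.52.
|36.48 − 35.52| = 0.96.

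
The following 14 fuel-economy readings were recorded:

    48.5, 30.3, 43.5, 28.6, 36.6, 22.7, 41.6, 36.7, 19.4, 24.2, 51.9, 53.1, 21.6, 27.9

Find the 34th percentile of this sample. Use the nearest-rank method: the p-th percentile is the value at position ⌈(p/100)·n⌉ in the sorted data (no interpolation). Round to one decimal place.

Sorted: 19.4, 21.6, 22.7, 24.2, 27.9, 28.6, 30.3, 36.6, 36.7, 41.6, 43.5, 48.5, 51.9, 53.1.
n = 14.
Position = ⌈34/100 · 14⌉ = ⌈4.76⌉ = 5.
The value at rank 5 is 27.9.

27.9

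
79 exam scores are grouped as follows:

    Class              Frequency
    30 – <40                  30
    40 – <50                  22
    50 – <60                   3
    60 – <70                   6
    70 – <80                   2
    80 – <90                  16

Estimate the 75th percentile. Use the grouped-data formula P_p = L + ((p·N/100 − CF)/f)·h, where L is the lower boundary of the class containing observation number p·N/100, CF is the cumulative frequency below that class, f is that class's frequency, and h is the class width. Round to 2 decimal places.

N = 79; target position k = 75/100 · 79 = 59.25.
Cumulative frequencies: 30, 52, 55, 61, 63, 79.
Observation 59.25 falls in the class 60 – <70.
L = 60, CF = 55, f = 6, h = 10.
P75 = 60 + ((59.25 − 55)/6)·10 = 60 + 7.08333 = 67.0833.

67.08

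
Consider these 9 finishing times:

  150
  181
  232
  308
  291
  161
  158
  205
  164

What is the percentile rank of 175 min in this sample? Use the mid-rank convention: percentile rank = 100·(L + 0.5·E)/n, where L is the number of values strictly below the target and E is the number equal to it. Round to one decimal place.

44.4

Sorted: 150, 158, 161, 164, 181, 205, 232, 291, 308.
Count below 175: L = 4; count equal: E = 0; n = 9.
Percentile rank = 100·(4 + 0.5·0)/9 = 100·4/9 = 44.44.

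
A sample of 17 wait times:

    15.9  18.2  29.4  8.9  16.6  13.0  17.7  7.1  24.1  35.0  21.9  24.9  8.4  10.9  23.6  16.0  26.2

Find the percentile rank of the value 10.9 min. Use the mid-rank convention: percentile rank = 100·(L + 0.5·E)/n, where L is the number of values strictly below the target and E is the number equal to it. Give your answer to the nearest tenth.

Sorted: 7.1, 8.4, 8.9, 10.9, 13.0, 15.9, 16.0, 16.6, 17.7, 18.2, 21.9, 23.6, 24.1, 24.9, 26.2, 29.4, 35.0.
Count below 10.9: L = 3; count equal: E = 1; n = 17.
Percentile rank = 100·(3 + 0.5·1)/17 = 100·3.5/17 = 20.59.

20.6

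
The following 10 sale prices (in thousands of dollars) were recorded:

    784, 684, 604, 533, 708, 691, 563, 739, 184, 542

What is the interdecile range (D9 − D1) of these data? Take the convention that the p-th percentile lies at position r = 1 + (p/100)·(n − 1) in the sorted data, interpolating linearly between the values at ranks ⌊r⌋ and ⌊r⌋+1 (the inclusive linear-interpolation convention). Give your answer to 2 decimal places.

245.40

Sorted: 184, 533, 542, 563, 604, 684, 691, 708, 739, 784.
n = 10.
P10: r = 1.9; ranks 1–2 are 184, 533; interpolating gives 498.1.
P90: r = 9.1; ranks 9–10 are 739, 784; interpolating gives 743.5.
Difference: 743.5 − 498.1 = 245.4.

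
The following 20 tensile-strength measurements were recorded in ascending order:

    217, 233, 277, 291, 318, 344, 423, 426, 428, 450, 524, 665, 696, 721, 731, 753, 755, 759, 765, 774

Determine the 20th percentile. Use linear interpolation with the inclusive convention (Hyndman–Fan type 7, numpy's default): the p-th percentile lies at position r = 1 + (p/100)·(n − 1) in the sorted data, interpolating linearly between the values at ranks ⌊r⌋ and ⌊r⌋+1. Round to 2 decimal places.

n = 20.
r = 1 + (20/100)·(20 − 1) = 1 + 3.8 = 4.8.
Rank 4 is 291 and rank 5 is 318.
Interpolate: 291 + 0.8·(318 − 291) = 291 + 0.8·27 = 312.6.

312.60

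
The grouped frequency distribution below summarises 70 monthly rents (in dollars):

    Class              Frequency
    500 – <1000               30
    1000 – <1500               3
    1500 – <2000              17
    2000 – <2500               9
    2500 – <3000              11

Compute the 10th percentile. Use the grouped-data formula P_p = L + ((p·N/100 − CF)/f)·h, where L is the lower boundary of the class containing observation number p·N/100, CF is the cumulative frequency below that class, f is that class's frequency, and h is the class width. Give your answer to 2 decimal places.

N = 70; target position k = 10/100 · 70 = 7.
Cumulative frequencies: 30, 33, 50, 59, 70.
Observation 7 falls in the class 500 – <1000.
L = 500, CF = 0, f = 30, h = 500.
P10 = 500 + ((7 − 0)/30)·500 = 500 + 116.667 = 616.667.

616.67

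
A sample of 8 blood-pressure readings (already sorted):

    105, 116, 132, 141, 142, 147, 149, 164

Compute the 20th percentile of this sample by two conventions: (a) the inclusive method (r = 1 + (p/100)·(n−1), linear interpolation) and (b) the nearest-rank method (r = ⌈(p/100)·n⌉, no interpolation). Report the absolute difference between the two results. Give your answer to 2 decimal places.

n = 8.
(a) r = 2.4; between ranks 2 (116) and 3 (132): 122.4.
(b) the nearest-rank method: rank 2 → 116.
|122.4 − 116| = 6.4.

6.40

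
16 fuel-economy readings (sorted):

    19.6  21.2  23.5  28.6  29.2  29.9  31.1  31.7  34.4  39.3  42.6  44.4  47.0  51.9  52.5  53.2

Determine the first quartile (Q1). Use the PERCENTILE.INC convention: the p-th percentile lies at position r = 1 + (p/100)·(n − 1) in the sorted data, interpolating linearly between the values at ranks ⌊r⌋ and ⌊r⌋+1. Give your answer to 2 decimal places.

29.05

n = 16.
r = 1 + (25/100)·(16 − 1) = 1 + 3.75 = 4.75.
Rank 4 is 28.6 and rank 5 is 29.2.
Interpolate: 28.6 + 0.75·(29.2 − 28.6) = 28.6 + 0.75·0.6 = 29.05.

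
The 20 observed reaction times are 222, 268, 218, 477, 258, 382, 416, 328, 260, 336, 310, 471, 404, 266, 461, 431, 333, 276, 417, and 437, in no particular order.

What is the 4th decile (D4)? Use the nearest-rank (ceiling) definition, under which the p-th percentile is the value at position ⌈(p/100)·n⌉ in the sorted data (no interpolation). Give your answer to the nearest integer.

310

Sorted: 218, 222, 258, 260, 266, 268, 276, 310, 328, 333, 336, 382, 404, 416, 417, 431, 437, 461, 471, 477.
n = 20.
Position = ⌈40/100 · 20⌉ = ⌈8⌉ = 8.
The value at rank 8 is 310.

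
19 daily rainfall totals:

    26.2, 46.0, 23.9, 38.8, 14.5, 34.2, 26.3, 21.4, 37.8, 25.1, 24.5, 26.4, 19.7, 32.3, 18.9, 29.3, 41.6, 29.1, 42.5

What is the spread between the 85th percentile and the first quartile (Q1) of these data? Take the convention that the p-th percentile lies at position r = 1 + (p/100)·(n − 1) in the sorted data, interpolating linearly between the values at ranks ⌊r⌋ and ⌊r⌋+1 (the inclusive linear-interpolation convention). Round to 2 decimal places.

15.44

Sorted: 14.5, 18.9, 19.7, 21.4, 23.9, 24.5, 25.1, 26.2, 26.3, 26.4, 29.1, 29.3, 32.3, 34.2, 37.8, 38.8, 41.6, 42.5, 46.0.
n = 19.
P25: r = 5.5; ranks 5–6 are 23.9, 24.5; interpolating gives 24.2.
P85: r = 16.3; ranks 16–17 are 38.8, 41.6; interpolating gives 39.64.
Difference: 39.64 − 24.2 = 15.44.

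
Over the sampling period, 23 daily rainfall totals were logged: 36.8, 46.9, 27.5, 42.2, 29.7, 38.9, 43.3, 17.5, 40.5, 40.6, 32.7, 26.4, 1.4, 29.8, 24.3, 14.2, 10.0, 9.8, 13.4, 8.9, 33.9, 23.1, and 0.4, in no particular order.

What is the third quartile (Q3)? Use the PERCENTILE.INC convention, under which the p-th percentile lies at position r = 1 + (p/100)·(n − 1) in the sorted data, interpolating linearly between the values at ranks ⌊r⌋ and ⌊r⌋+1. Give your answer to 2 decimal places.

Sorted: 0.4, 1.4, 8.9, 9.8, 10.0, 13.4, 14.2, 17.5, 23.1, 24.3, 26.4, 27.5, 29.7, 29.8, 32.7, 33.9, 36.8, 38.9, 40.5, 40.6, 42.2, 43.3, 46.9.
n = 23.
r = 1 + (75/100)·(23 − 1) = 1 + 16.5 = 17.5.
Rank 17 is 36.8 and rank 18 is 38.9.
Interpolate: 36.8 + 0.5·(38.9 − 36.8) = 36.8 + 0.5·2.1 = 37.85.

37.85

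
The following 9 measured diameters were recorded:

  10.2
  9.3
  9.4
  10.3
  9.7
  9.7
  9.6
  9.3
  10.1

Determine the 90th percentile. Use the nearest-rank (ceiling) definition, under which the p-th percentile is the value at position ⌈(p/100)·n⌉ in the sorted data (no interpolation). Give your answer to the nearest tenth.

Sorted: 9.3, 9.3, 9.4, 9.6, 9.7, 9.7, 10.1, 10.2, 10.3.
n = 9.
Position = ⌈90/100 · 9⌉ = ⌈8.1⌉ = 9.
The value at rank 9 is 10.3.

10.3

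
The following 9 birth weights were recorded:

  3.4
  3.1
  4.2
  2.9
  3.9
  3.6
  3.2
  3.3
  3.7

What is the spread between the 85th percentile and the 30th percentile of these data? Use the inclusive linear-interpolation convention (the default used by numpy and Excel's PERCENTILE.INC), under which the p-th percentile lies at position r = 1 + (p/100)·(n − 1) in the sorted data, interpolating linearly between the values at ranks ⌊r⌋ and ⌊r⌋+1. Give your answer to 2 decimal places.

Sorted: 2.9, 3.1, 3.2, 3.3, 3.4, 3.6, 3.7, 3.9, 4.2.
n = 9.
P30: r = 3.4; ranks 3–4 are 3.2, 3.3; interpolating gives 3.24.
P85: r = 7.8; ranks 7–8 are 3.7, 3.9; interpolating gives 3.86.
Difference: 3.86 − 3.24 = 0.62.

0.62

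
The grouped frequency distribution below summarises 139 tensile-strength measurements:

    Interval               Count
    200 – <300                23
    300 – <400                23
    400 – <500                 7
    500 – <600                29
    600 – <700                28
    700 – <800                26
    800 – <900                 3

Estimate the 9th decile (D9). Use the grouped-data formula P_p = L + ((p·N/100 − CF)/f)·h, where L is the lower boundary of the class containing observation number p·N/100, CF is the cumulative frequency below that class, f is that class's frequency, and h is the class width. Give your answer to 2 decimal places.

N = 139; target position k = 90/100 · 139 = 125.1.
Cumulative frequencies: 23, 46, 53, 82, 110, 136, 139.
Observation 125.1 falls in the class 700 – <800.
L = 700, CF = 110, f = 26, h = 100.
P90 = 700 + ((125.1 − 110)/26)·100 = 700 + 58.0769 = 758.077.

758.08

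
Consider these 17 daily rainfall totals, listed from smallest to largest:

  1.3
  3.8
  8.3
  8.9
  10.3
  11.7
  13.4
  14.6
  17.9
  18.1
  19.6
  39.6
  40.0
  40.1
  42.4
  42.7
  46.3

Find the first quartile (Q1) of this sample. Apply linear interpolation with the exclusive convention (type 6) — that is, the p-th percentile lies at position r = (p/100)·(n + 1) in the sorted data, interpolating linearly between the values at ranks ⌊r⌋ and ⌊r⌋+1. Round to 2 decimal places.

9.60

n = 17.
r = (25/100)·(17 + 1) = 4.5.
Rank 4 is 8.9 and rank 5 is 10.3.
Interpolate: 8.9 + 0.5·(10.3 − 8.9) = 8.9 + 0.5·1.4 = 9.6.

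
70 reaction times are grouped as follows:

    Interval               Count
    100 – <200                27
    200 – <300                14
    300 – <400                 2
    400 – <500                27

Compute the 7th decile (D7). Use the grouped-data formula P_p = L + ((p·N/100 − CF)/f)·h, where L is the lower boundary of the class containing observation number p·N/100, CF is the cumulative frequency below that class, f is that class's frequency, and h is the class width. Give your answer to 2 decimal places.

N = 70; target position k = 70/100 · 70 = 49.
Cumulative frequencies: 27, 41, 43, 70.
Observation 49 falls in the class 400 – <500.
L = 400, CF = 43, f = 27, h = 100.
P70 = 400 + ((49 − 43)/27)·100 = 400 + 22.2222 = 422.222.

422.22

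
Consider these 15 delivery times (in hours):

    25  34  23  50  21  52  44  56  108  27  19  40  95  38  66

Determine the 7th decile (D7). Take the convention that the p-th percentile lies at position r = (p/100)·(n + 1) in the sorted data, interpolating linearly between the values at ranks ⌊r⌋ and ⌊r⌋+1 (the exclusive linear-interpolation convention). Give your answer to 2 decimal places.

Sorted: 19, 21, 23, 25, 27, 34, 38, 40, 44, 50, 52, 56, 66, 95, 108.
n = 15.
r = (70/100)·(15 + 1) = 11.2.
Rank 11 is 52 and rank 12 is 56.
Interpolate: 52 + 0.2·(56 − 52) = 52 + 0.2·4 = 52.8.

52.80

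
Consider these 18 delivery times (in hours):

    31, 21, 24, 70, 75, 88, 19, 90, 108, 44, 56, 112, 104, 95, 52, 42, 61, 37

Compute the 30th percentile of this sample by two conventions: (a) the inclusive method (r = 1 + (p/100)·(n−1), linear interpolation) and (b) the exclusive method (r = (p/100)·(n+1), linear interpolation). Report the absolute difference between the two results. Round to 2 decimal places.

1.70

Sorted: 19, 21, 24, 31, 37, 42, 44, 52, 56, 61, 70, 75, 88, 90, 95, 104, 108, 112.
n = 18.
(a) r = 6.1; between ranks 6 (42) and 7 (44): 42.2.
(b) r = 5.7; between ranks 5 (37) and 6 (42): 40.5.
|42.2 − 40.5| = 1.7.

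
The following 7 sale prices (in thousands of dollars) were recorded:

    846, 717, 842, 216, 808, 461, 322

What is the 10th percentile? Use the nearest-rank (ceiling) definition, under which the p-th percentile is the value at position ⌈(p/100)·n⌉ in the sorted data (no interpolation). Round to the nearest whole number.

Sorted: 216, 322, 461, 717, 808, 842, 846.
n = 7.
Position = ⌈10/100 · 7⌉ = ⌈0.7⌉ = 1.
The value at rank 1 is 216.

216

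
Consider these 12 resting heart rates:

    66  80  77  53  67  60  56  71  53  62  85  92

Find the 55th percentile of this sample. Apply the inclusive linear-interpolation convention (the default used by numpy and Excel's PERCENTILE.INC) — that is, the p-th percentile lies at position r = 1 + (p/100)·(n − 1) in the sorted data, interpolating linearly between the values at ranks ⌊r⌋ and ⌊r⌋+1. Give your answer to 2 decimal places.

Sorted: 53, 53, 56, 60, 62, 66, 67, 71, 77, 80, 85, 92.
n = 12.
r = 1 + (55/100)·(12 − 1) = 1 + 6.05 = 7.05.
Rank 7 is 67 and rank 8 is 71.
Interpolate: 67 + 0.05·(71 − 67) = 67 + 0.05·4 = 67.2.

67.20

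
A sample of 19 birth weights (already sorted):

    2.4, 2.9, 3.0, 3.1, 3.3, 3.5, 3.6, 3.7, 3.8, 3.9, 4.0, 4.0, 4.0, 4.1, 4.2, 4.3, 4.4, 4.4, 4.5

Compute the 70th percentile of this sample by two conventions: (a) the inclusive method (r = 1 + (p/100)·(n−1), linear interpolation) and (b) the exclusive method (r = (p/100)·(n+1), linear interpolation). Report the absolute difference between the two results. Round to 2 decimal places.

n = 19.
(a) r = 13.6; between ranks 13 (4.0) and 14 (4.1): 4.06.
(b) r = 14 → value at rank 14 = 4.1.
|4.06 − 4.1| = 0.04.

0.04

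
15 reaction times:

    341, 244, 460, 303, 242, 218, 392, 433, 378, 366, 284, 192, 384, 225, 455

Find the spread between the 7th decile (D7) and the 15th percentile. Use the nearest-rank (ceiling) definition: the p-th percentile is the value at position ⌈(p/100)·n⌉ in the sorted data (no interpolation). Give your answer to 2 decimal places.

159.00

Sorted: 192, 218, 225, 242, 244, 284, 303, 341, 366, 378, 384, 392, 433, 455, 460.
n = 15.
P15: rank ⌈15/100·15⌉ = 3 → 225.
P70: rank ⌈70/100·15⌉ = 11 → 384.
Difference: 384 − 225 = 159.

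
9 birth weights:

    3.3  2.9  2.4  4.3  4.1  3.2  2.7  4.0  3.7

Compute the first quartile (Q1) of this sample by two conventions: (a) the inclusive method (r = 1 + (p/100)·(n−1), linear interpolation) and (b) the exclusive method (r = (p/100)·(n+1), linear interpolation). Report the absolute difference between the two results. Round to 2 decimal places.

0.10

Sorted: 2.4, 2.7, 2.9, 3.2, 3.3, 3.7, 4.0, 4.1, 4.3.
n = 9.
(a) r = 3 → value at rank 3 = 2.9.
(b) r = 2.5; between ranks 2 (2.7) and 3 (2.9): 2.8.
|2.9 − 2.8| = 0.1.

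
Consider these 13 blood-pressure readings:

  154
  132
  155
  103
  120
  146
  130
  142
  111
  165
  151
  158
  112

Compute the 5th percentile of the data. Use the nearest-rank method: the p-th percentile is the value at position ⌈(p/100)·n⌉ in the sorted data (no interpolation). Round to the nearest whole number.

Sorted: 103, 111, 112, 120, 130, 132, 142, 146, 151, 154, 155, 158, 165.
n = 13.
Position = ⌈5/100 · 13⌉ = ⌈0.65⌉ = 1.
The value at rank 1 is 103.

103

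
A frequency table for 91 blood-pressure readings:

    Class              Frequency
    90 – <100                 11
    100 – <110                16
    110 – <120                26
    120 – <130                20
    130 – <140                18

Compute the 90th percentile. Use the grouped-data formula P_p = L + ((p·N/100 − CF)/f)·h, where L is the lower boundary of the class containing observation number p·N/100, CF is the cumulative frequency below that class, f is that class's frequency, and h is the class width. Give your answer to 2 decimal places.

134.94

N = 91; target position k = 90/100 · 91 = 81.9.
Cumulative frequencies: 11, 27, 53, 73, 91.
Observation 81.9 falls in the class 130 – <140.
L = 130, CF = 73, f = 18, h = 10.
P90 = 130 + ((81.9 − 73)/18)·10 = 130 + 4.94444 = 134.944.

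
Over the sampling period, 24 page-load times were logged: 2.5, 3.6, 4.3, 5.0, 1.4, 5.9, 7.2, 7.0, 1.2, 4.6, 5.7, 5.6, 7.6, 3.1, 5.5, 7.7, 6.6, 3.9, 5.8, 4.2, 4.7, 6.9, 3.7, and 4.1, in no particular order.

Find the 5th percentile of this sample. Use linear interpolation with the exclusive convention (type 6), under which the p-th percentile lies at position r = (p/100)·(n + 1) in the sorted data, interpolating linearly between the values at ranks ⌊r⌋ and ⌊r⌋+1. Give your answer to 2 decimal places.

1.25

Sorted: 1.2, 1.4, 2.5, 3.1, 3.6, 3.7, 3.9, 4.1, 4.2, 4.3, 4.6, 4.7, 5.0, 5.5, 5.6, 5.7, 5.8, 5.9, 6.6, 6.9, 7.0, 7.2, 7.6, 7.7.
n = 24.
r = (5/100)·(24 + 1) = 1.25.
Rank 1 is 1.2 and rank 2 is 1.4.
Interpolate: 1.2 + 0.25·(1.4 − 1.2) = 1.2 + 0.25·0.2 = 1.25.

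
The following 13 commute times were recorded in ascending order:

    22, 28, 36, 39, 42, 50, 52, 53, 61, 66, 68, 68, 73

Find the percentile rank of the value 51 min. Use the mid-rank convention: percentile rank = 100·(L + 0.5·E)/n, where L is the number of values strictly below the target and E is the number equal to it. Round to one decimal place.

46.2

Count below 51: L = 6; count equal: E = 0; n = 13.
Percentile rank = 100·(6 + 0.5·0)/13 = 100·6/13 = 46.15.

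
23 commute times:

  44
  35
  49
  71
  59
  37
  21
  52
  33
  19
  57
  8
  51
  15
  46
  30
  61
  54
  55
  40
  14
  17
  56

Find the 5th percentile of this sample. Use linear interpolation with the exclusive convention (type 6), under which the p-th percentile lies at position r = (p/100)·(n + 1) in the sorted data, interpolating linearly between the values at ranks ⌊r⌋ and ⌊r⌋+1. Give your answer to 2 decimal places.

9.20

Sorted: 8, 14, 15, 17, 19, 21, 30, 33, 35, 37, 40, 44, 46, 49, 51, 52, 54, 55, 56, 57, 59, 61, 71.
n = 23.
r = (5/100)·(23 + 1) = 1.2.
Rank 1 is 8 and rank 2 is 14.
Interpolate: 8 + 0.2·(14 − 8) = 8 + 0.2·6 = 9.2.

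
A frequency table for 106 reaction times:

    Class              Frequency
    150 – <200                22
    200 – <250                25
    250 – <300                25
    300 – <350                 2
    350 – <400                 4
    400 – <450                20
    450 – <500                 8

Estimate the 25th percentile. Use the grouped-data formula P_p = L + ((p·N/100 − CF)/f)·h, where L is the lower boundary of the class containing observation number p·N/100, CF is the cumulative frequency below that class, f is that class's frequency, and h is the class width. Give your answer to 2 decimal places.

N = 106; target position k = 25/100 · 106 = 26.5.
Cumulative frequencies: 22, 47, 72, 74, 78, 98, 106.
Observation 26.5 falls in the class 200 – <250.
L = 200, CF = 22, f = 25, h = 50.
P25 = 200 + ((26.5 − 22)/25)·50 = 200 + 9 = 209.

209.00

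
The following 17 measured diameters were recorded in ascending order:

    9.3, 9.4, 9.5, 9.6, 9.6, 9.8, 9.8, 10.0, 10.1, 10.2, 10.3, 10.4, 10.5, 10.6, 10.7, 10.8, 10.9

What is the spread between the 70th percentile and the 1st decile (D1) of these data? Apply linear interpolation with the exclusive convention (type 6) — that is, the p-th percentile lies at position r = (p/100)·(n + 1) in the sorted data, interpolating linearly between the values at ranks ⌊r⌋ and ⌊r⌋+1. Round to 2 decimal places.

1.08

n = 17.
P10: r = 1.8; ranks 1–2 are 9.3, 9.4; interpolating gives 9.38.
P70: r = 12.6; ranks 12–13 are 10.4, 10.5; interpolating gives 10.46.
Difference: 10.46 − 9.38 = 1.08.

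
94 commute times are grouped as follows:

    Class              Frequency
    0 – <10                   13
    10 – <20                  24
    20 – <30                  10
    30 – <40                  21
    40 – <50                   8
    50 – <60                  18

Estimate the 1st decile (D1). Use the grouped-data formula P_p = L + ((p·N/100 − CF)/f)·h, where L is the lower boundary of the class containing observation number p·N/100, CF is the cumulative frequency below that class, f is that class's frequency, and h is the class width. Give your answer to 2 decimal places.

7.23

N = 94; target position k = 10/100 · 94 = 9.4.
Cumulative frequencies: 13, 37, 47, 68, 76, 94.
Observation 9.4 falls in the class 0 – <10.
L = 0, CF = 0, f = 13, h = 10.
P10 = 0 + ((9.4 − 0)/13)·10 = 0 + 7.23077 = 7.23077.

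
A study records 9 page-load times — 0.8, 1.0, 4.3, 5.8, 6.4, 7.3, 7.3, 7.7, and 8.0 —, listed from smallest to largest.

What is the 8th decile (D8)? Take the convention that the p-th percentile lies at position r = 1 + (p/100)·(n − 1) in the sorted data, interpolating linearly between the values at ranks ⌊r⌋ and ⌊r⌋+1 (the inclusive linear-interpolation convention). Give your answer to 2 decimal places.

7.46

n = 9.
r = 1 + (80/100)·(9 − 1) = 1 + 6.4 = 7.4.
Rank 7 is 7.3 and rank 8 is 7.7.
Interpolate: 7.3 + 0.4·(7.7 − 7.3) = 7.3 + 0.4·0.4 = 7.46.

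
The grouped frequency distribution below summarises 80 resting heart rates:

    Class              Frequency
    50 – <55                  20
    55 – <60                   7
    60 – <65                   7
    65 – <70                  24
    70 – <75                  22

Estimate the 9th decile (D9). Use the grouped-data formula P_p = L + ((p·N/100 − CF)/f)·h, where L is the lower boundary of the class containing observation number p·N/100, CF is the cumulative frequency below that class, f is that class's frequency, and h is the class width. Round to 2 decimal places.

N = 80; target position k = 90/100 · 80 = 72.
Cumulative frequencies: 20, 27, 34, 58, 80.
Observation 72 falls in the class 70 – <75.
L = 70, CF = 58, f = 22, h = 5.
P90 = 70 + ((72 − 58)/22)·5 = 70 + 3.18182 = 73.1818.

73.18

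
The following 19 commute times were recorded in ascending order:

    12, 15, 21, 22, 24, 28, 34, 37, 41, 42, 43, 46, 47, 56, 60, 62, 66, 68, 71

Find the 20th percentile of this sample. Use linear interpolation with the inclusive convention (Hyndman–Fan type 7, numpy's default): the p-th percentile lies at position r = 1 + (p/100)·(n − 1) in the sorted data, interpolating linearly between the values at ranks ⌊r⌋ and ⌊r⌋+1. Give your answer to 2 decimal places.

n = 19.
r = 1 + (20/100)·(19 − 1) = 1 + 3.6 = 4.6.
Rank 4 is 22 and rank 5 is 24.
Interpolate: 22 + 0.6·(24 − 22) = 22 + 0.6·2 = 23.2.

23.20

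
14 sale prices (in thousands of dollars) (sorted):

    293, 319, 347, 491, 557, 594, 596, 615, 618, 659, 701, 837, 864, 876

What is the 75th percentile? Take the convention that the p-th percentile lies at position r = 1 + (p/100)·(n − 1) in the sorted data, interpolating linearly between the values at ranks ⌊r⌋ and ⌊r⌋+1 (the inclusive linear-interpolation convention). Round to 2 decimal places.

690.50

n = 14.
r = 1 + (75/100)·(14 − 1) = 1 + 9.75 = 10.75.
Rank 10 is 659 and rank 11 is 701.
Interpolate: 659 + 0.75·(701 − 659) = 659 + 0.75·42 = 690.5.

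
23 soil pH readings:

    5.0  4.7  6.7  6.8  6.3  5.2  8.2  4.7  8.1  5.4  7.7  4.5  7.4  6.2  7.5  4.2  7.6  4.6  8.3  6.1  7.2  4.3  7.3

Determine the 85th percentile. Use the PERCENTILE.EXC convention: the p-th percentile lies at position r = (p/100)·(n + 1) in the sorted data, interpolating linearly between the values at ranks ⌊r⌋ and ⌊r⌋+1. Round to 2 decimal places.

Sorted: 4.2, 4.3, 4.5, 4.6, 4.7, 4.7, 5.0, 5.2, 5.4, 6.1, 6.2, 6.3, 6.7, 6.8, 7.2, 7.3, 7.4, 7.5, 7.6, 7.7, 8.1, 8.2, 8.3.
n = 23.
r = (85/100)·(23 + 1) = 20.4.
Rank 20 is 7.7 and rank 21 is 8.1.
Interpolate: 7.7 + 0.4·(8.1 − 7.7) = 7.7 + 0.4·0.4 = 7.86.

7.86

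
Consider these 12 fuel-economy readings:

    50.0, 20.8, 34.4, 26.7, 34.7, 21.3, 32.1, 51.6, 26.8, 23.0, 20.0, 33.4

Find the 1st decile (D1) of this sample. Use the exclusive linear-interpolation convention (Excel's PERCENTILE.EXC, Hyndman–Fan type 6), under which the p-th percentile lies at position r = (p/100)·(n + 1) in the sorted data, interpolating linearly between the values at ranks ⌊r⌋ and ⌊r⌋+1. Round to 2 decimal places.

20.24

Sorted: 20.0, 20.8, 21.3, 23.0, 26.7, 26.8, 32.1, 33.4, 34.4, 34.7, 50.0, 51.6.
n = 12.
r = (10/100)·(12 + 1) = 1.3.
Rank 1 is 20.0 and rank 2 is 20.8.
Interpolate: 20.0 + 0.3·(20.8 − 20.0) = 20.0 + 0.3·0.8 = 20.24.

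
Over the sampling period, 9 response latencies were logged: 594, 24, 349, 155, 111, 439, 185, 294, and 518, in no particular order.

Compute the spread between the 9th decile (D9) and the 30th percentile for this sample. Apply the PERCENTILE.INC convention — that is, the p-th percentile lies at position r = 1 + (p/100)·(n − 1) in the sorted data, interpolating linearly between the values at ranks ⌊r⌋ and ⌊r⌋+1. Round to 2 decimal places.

Sorted: 24, 111, 155, 185, 294, 349, 439, 518, 594.
n = 9.
P30: r = 3.4; ranks 3–4 are 155, 185; interpolating gives 167.
P90: r = 8.2; ranks 8–9 are 518, 594; interpolating gives 533.2.
Difference: 533.2 − 167 = 366.2.

366.20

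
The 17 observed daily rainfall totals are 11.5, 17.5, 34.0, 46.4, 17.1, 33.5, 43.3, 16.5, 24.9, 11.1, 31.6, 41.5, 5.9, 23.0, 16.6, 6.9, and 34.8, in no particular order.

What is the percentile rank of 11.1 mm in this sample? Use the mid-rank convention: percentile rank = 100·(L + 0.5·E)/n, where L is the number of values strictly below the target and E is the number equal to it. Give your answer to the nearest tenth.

Sorted: 5.9, 6.9, 11.1, 11.5, 16.5, 16.6, 17.1, 17.5, 23.0, 24.9, 31.6, 33.5, 34.0, 34.8, 41.5, 43.3, 46.4.
Count below 11.1: L = 2; count equal: E = 1; n = 17.
Percentile rank = 100·(2 + 0.5·1)/17 = 100·2.5/17 = 14.71.

14.7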